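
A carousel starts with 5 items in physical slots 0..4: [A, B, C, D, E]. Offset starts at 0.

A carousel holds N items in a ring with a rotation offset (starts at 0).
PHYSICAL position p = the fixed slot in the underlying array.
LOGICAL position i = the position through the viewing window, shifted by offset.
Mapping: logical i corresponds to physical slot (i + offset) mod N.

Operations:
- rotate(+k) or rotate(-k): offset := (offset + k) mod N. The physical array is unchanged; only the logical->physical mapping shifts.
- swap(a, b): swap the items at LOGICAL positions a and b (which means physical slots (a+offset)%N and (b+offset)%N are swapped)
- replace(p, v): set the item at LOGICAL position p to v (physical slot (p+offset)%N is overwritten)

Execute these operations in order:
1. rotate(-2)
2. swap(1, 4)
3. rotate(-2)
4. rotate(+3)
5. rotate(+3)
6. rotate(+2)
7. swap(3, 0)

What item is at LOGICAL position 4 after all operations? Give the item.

Answer: D

Derivation:
After op 1 (rotate(-2)): offset=3, physical=[A,B,C,D,E], logical=[D,E,A,B,C]
After op 2 (swap(1, 4)): offset=3, physical=[A,B,E,D,C], logical=[D,C,A,B,E]
After op 3 (rotate(-2)): offset=1, physical=[A,B,E,D,C], logical=[B,E,D,C,A]
After op 4 (rotate(+3)): offset=4, physical=[A,B,E,D,C], logical=[C,A,B,E,D]
After op 5 (rotate(+3)): offset=2, physical=[A,B,E,D,C], logical=[E,D,C,A,B]
After op 6 (rotate(+2)): offset=4, physical=[A,B,E,D,C], logical=[C,A,B,E,D]
After op 7 (swap(3, 0)): offset=4, physical=[A,B,C,D,E], logical=[E,A,B,C,D]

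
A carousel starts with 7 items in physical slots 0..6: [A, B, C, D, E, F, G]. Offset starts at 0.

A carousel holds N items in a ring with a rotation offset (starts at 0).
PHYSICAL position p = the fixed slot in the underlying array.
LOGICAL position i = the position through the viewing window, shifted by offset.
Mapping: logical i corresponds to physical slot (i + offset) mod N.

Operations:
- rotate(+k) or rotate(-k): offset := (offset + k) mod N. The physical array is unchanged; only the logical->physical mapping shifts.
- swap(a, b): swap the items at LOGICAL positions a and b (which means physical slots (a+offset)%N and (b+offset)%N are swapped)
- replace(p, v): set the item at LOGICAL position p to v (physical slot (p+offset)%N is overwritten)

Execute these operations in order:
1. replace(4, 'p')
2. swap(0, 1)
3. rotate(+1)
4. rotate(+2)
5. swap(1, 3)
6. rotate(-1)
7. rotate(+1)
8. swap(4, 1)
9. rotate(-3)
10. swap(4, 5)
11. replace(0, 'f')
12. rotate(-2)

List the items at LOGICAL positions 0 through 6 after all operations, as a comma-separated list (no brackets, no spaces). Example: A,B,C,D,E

After op 1 (replace(4, 'p')): offset=0, physical=[A,B,C,D,p,F,G], logical=[A,B,C,D,p,F,G]
After op 2 (swap(0, 1)): offset=0, physical=[B,A,C,D,p,F,G], logical=[B,A,C,D,p,F,G]
After op 3 (rotate(+1)): offset=1, physical=[B,A,C,D,p,F,G], logical=[A,C,D,p,F,G,B]
After op 4 (rotate(+2)): offset=3, physical=[B,A,C,D,p,F,G], logical=[D,p,F,G,B,A,C]
After op 5 (swap(1, 3)): offset=3, physical=[B,A,C,D,G,F,p], logical=[D,G,F,p,B,A,C]
After op 6 (rotate(-1)): offset=2, physical=[B,A,C,D,G,F,p], logical=[C,D,G,F,p,B,A]
After op 7 (rotate(+1)): offset=3, physical=[B,A,C,D,G,F,p], logical=[D,G,F,p,B,A,C]
After op 8 (swap(4, 1)): offset=3, physical=[G,A,C,D,B,F,p], logical=[D,B,F,p,G,A,C]
After op 9 (rotate(-3)): offset=0, physical=[G,A,C,D,B,F,p], logical=[G,A,C,D,B,F,p]
After op 10 (swap(4, 5)): offset=0, physical=[G,A,C,D,F,B,p], logical=[G,A,C,D,F,B,p]
After op 11 (replace(0, 'f')): offset=0, physical=[f,A,C,D,F,B,p], logical=[f,A,C,D,F,B,p]
After op 12 (rotate(-2)): offset=5, physical=[f,A,C,D,F,B,p], logical=[B,p,f,A,C,D,F]

Answer: B,p,f,A,C,D,F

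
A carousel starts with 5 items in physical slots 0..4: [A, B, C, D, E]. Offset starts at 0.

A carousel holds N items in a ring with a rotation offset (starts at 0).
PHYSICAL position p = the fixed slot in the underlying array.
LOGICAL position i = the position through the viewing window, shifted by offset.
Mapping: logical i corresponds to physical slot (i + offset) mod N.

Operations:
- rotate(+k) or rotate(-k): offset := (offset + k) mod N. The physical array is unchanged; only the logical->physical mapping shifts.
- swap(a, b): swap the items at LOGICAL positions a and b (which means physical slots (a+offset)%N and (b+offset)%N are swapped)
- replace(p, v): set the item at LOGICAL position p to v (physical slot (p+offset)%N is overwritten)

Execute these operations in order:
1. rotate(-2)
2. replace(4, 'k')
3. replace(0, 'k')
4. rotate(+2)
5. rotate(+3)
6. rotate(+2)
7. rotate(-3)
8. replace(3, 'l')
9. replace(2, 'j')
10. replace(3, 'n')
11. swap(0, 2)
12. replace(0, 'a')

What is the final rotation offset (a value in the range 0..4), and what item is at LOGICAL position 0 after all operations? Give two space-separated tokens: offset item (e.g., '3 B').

After op 1 (rotate(-2)): offset=3, physical=[A,B,C,D,E], logical=[D,E,A,B,C]
After op 2 (replace(4, 'k')): offset=3, physical=[A,B,k,D,E], logical=[D,E,A,B,k]
After op 3 (replace(0, 'k')): offset=3, physical=[A,B,k,k,E], logical=[k,E,A,B,k]
After op 4 (rotate(+2)): offset=0, physical=[A,B,k,k,E], logical=[A,B,k,k,E]
After op 5 (rotate(+3)): offset=3, physical=[A,B,k,k,E], logical=[k,E,A,B,k]
After op 6 (rotate(+2)): offset=0, physical=[A,B,k,k,E], logical=[A,B,k,k,E]
After op 7 (rotate(-3)): offset=2, physical=[A,B,k,k,E], logical=[k,k,E,A,B]
After op 8 (replace(3, 'l')): offset=2, physical=[l,B,k,k,E], logical=[k,k,E,l,B]
After op 9 (replace(2, 'j')): offset=2, physical=[l,B,k,k,j], logical=[k,k,j,l,B]
After op 10 (replace(3, 'n')): offset=2, physical=[n,B,k,k,j], logical=[k,k,j,n,B]
After op 11 (swap(0, 2)): offset=2, physical=[n,B,j,k,k], logical=[j,k,k,n,B]
After op 12 (replace(0, 'a')): offset=2, physical=[n,B,a,k,k], logical=[a,k,k,n,B]

Answer: 2 a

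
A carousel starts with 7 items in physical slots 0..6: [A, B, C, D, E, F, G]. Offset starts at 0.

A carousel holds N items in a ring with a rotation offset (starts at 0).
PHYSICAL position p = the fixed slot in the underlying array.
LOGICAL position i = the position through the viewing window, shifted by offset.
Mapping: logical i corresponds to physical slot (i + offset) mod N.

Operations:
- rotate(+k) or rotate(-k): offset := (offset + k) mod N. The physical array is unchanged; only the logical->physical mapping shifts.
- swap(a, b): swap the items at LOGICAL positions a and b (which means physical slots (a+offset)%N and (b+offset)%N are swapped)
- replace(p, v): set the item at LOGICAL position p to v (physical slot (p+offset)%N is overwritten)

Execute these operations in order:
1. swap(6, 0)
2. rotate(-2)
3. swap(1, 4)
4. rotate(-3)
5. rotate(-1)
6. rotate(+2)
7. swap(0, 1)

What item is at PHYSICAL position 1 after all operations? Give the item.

Answer: B

Derivation:
After op 1 (swap(6, 0)): offset=0, physical=[G,B,C,D,E,F,A], logical=[G,B,C,D,E,F,A]
After op 2 (rotate(-2)): offset=5, physical=[G,B,C,D,E,F,A], logical=[F,A,G,B,C,D,E]
After op 3 (swap(1, 4)): offset=5, physical=[G,B,A,D,E,F,C], logical=[F,C,G,B,A,D,E]
After op 4 (rotate(-3)): offset=2, physical=[G,B,A,D,E,F,C], logical=[A,D,E,F,C,G,B]
After op 5 (rotate(-1)): offset=1, physical=[G,B,A,D,E,F,C], logical=[B,A,D,E,F,C,G]
After op 6 (rotate(+2)): offset=3, physical=[G,B,A,D,E,F,C], logical=[D,E,F,C,G,B,A]
After op 7 (swap(0, 1)): offset=3, physical=[G,B,A,E,D,F,C], logical=[E,D,F,C,G,B,A]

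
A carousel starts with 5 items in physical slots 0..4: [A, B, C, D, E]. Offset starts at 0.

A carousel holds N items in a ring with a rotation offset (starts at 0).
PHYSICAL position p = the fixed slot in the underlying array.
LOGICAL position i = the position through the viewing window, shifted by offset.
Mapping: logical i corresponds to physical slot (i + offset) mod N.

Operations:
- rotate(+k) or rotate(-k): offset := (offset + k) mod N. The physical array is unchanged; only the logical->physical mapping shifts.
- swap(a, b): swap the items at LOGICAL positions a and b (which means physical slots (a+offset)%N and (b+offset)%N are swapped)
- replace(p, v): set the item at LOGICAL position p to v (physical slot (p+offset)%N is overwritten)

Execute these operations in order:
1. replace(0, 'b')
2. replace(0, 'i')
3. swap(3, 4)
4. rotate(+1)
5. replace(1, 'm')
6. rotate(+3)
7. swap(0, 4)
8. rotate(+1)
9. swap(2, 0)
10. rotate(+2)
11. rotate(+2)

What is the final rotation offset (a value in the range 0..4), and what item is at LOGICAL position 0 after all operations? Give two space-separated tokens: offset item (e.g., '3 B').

After op 1 (replace(0, 'b')): offset=0, physical=[b,B,C,D,E], logical=[b,B,C,D,E]
After op 2 (replace(0, 'i')): offset=0, physical=[i,B,C,D,E], logical=[i,B,C,D,E]
After op 3 (swap(3, 4)): offset=0, physical=[i,B,C,E,D], logical=[i,B,C,E,D]
After op 4 (rotate(+1)): offset=1, physical=[i,B,C,E,D], logical=[B,C,E,D,i]
After op 5 (replace(1, 'm')): offset=1, physical=[i,B,m,E,D], logical=[B,m,E,D,i]
After op 6 (rotate(+3)): offset=4, physical=[i,B,m,E,D], logical=[D,i,B,m,E]
After op 7 (swap(0, 4)): offset=4, physical=[i,B,m,D,E], logical=[E,i,B,m,D]
After op 8 (rotate(+1)): offset=0, physical=[i,B,m,D,E], logical=[i,B,m,D,E]
After op 9 (swap(2, 0)): offset=0, physical=[m,B,i,D,E], logical=[m,B,i,D,E]
After op 10 (rotate(+2)): offset=2, physical=[m,B,i,D,E], logical=[i,D,E,m,B]
After op 11 (rotate(+2)): offset=4, physical=[m,B,i,D,E], logical=[E,m,B,i,D]

Answer: 4 E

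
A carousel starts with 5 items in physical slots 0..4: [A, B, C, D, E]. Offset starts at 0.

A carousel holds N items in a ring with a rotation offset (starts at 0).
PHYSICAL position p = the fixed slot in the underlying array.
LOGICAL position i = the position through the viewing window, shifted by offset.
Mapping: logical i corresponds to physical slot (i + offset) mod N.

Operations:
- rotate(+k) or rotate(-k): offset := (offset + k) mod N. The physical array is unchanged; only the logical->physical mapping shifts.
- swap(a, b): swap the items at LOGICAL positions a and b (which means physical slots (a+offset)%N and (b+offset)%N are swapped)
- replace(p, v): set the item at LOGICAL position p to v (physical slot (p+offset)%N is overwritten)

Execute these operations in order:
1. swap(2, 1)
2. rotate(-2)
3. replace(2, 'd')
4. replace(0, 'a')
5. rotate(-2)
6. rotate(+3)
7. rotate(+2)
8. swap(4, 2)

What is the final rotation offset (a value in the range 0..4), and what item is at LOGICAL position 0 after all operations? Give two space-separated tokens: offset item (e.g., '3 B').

After op 1 (swap(2, 1)): offset=0, physical=[A,C,B,D,E], logical=[A,C,B,D,E]
After op 2 (rotate(-2)): offset=3, physical=[A,C,B,D,E], logical=[D,E,A,C,B]
After op 3 (replace(2, 'd')): offset=3, physical=[d,C,B,D,E], logical=[D,E,d,C,B]
After op 4 (replace(0, 'a')): offset=3, physical=[d,C,B,a,E], logical=[a,E,d,C,B]
After op 5 (rotate(-2)): offset=1, physical=[d,C,B,a,E], logical=[C,B,a,E,d]
After op 6 (rotate(+3)): offset=4, physical=[d,C,B,a,E], logical=[E,d,C,B,a]
After op 7 (rotate(+2)): offset=1, physical=[d,C,B,a,E], logical=[C,B,a,E,d]
After op 8 (swap(4, 2)): offset=1, physical=[a,C,B,d,E], logical=[C,B,d,E,a]

Answer: 1 C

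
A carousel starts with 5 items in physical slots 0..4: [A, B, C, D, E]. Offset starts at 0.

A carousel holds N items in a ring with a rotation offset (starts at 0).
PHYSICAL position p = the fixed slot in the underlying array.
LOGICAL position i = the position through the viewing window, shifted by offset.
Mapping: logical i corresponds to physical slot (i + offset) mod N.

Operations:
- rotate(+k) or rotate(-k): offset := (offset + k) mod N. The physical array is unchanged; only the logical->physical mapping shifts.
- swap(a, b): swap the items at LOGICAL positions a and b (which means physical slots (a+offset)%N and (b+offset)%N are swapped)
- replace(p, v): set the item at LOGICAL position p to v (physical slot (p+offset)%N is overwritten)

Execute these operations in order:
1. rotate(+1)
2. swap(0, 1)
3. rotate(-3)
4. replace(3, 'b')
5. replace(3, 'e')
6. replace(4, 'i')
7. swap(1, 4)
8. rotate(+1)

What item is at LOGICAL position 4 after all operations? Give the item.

Answer: D

Derivation:
After op 1 (rotate(+1)): offset=1, physical=[A,B,C,D,E], logical=[B,C,D,E,A]
After op 2 (swap(0, 1)): offset=1, physical=[A,C,B,D,E], logical=[C,B,D,E,A]
After op 3 (rotate(-3)): offset=3, physical=[A,C,B,D,E], logical=[D,E,A,C,B]
After op 4 (replace(3, 'b')): offset=3, physical=[A,b,B,D,E], logical=[D,E,A,b,B]
After op 5 (replace(3, 'e')): offset=3, physical=[A,e,B,D,E], logical=[D,E,A,e,B]
After op 6 (replace(4, 'i')): offset=3, physical=[A,e,i,D,E], logical=[D,E,A,e,i]
After op 7 (swap(1, 4)): offset=3, physical=[A,e,E,D,i], logical=[D,i,A,e,E]
After op 8 (rotate(+1)): offset=4, physical=[A,e,E,D,i], logical=[i,A,e,E,D]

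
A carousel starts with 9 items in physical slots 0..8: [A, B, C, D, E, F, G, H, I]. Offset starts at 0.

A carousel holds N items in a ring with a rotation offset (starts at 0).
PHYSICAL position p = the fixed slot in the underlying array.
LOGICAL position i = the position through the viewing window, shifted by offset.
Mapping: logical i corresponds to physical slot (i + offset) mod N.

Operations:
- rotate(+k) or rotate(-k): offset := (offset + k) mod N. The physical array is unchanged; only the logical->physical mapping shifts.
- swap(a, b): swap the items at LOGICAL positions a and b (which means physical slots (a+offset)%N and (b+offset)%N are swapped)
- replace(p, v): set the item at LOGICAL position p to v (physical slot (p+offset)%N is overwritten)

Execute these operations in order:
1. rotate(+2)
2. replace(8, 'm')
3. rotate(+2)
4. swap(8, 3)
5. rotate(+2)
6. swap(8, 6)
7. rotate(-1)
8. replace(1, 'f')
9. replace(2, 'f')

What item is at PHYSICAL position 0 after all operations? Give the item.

After op 1 (rotate(+2)): offset=2, physical=[A,B,C,D,E,F,G,H,I], logical=[C,D,E,F,G,H,I,A,B]
After op 2 (replace(8, 'm')): offset=2, physical=[A,m,C,D,E,F,G,H,I], logical=[C,D,E,F,G,H,I,A,m]
After op 3 (rotate(+2)): offset=4, physical=[A,m,C,D,E,F,G,H,I], logical=[E,F,G,H,I,A,m,C,D]
After op 4 (swap(8, 3)): offset=4, physical=[A,m,C,H,E,F,G,D,I], logical=[E,F,G,D,I,A,m,C,H]
After op 5 (rotate(+2)): offset=6, physical=[A,m,C,H,E,F,G,D,I], logical=[G,D,I,A,m,C,H,E,F]
After op 6 (swap(8, 6)): offset=6, physical=[A,m,C,F,E,H,G,D,I], logical=[G,D,I,A,m,C,F,E,H]
After op 7 (rotate(-1)): offset=5, physical=[A,m,C,F,E,H,G,D,I], logical=[H,G,D,I,A,m,C,F,E]
After op 8 (replace(1, 'f')): offset=5, physical=[A,m,C,F,E,H,f,D,I], logical=[H,f,D,I,A,m,C,F,E]
After op 9 (replace(2, 'f')): offset=5, physical=[A,m,C,F,E,H,f,f,I], logical=[H,f,f,I,A,m,C,F,E]

Answer: A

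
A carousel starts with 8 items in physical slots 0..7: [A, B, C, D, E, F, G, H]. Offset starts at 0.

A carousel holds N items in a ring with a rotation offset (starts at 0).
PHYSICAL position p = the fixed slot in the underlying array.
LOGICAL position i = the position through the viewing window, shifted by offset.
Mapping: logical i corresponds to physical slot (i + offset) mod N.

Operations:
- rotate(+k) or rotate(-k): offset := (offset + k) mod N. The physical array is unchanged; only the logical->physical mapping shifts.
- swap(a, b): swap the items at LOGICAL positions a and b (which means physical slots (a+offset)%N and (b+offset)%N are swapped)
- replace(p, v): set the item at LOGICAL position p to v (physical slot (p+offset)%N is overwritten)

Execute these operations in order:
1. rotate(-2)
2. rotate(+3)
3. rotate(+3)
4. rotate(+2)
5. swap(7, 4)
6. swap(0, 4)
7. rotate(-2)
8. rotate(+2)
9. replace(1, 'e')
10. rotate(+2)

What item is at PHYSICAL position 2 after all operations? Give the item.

Answer: G

Derivation:
After op 1 (rotate(-2)): offset=6, physical=[A,B,C,D,E,F,G,H], logical=[G,H,A,B,C,D,E,F]
After op 2 (rotate(+3)): offset=1, physical=[A,B,C,D,E,F,G,H], logical=[B,C,D,E,F,G,H,A]
After op 3 (rotate(+3)): offset=4, physical=[A,B,C,D,E,F,G,H], logical=[E,F,G,H,A,B,C,D]
After op 4 (rotate(+2)): offset=6, physical=[A,B,C,D,E,F,G,H], logical=[G,H,A,B,C,D,E,F]
After op 5 (swap(7, 4)): offset=6, physical=[A,B,F,D,E,C,G,H], logical=[G,H,A,B,F,D,E,C]
After op 6 (swap(0, 4)): offset=6, physical=[A,B,G,D,E,C,F,H], logical=[F,H,A,B,G,D,E,C]
After op 7 (rotate(-2)): offset=4, physical=[A,B,G,D,E,C,F,H], logical=[E,C,F,H,A,B,G,D]
After op 8 (rotate(+2)): offset=6, physical=[A,B,G,D,E,C,F,H], logical=[F,H,A,B,G,D,E,C]
After op 9 (replace(1, 'e')): offset=6, physical=[A,B,G,D,E,C,F,e], logical=[F,e,A,B,G,D,E,C]
After op 10 (rotate(+2)): offset=0, physical=[A,B,G,D,E,C,F,e], logical=[A,B,G,D,E,C,F,e]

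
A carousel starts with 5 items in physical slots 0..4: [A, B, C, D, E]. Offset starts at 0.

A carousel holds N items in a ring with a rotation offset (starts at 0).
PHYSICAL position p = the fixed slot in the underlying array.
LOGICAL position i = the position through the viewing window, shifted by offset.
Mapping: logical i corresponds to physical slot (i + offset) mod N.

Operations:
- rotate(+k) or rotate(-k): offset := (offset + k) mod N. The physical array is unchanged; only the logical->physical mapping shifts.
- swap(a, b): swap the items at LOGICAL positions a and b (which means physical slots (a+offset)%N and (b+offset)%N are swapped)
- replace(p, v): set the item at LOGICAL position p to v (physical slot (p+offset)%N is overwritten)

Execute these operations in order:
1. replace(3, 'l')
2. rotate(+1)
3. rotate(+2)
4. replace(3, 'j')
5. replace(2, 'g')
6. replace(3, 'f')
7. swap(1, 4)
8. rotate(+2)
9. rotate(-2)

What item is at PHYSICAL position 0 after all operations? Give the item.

Answer: g

Derivation:
After op 1 (replace(3, 'l')): offset=0, physical=[A,B,C,l,E], logical=[A,B,C,l,E]
After op 2 (rotate(+1)): offset=1, physical=[A,B,C,l,E], logical=[B,C,l,E,A]
After op 3 (rotate(+2)): offset=3, physical=[A,B,C,l,E], logical=[l,E,A,B,C]
After op 4 (replace(3, 'j')): offset=3, physical=[A,j,C,l,E], logical=[l,E,A,j,C]
After op 5 (replace(2, 'g')): offset=3, physical=[g,j,C,l,E], logical=[l,E,g,j,C]
After op 6 (replace(3, 'f')): offset=3, physical=[g,f,C,l,E], logical=[l,E,g,f,C]
After op 7 (swap(1, 4)): offset=3, physical=[g,f,E,l,C], logical=[l,C,g,f,E]
After op 8 (rotate(+2)): offset=0, physical=[g,f,E,l,C], logical=[g,f,E,l,C]
After op 9 (rotate(-2)): offset=3, physical=[g,f,E,l,C], logical=[l,C,g,f,E]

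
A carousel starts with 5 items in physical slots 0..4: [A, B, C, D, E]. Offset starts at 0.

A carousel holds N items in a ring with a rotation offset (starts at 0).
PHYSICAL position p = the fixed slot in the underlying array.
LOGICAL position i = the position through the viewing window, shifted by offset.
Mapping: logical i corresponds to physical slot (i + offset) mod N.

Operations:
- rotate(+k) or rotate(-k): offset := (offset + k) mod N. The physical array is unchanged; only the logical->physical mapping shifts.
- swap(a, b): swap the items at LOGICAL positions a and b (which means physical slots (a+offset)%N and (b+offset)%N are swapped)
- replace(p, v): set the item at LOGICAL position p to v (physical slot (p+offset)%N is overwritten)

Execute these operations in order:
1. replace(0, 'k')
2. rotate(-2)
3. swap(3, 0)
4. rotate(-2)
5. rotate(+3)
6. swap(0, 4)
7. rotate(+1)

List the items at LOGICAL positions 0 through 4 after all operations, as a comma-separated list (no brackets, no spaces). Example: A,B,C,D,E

After op 1 (replace(0, 'k')): offset=0, physical=[k,B,C,D,E], logical=[k,B,C,D,E]
After op 2 (rotate(-2)): offset=3, physical=[k,B,C,D,E], logical=[D,E,k,B,C]
After op 3 (swap(3, 0)): offset=3, physical=[k,D,C,B,E], logical=[B,E,k,D,C]
After op 4 (rotate(-2)): offset=1, physical=[k,D,C,B,E], logical=[D,C,B,E,k]
After op 5 (rotate(+3)): offset=4, physical=[k,D,C,B,E], logical=[E,k,D,C,B]
After op 6 (swap(0, 4)): offset=4, physical=[k,D,C,E,B], logical=[B,k,D,C,E]
After op 7 (rotate(+1)): offset=0, physical=[k,D,C,E,B], logical=[k,D,C,E,B]

Answer: k,D,C,E,B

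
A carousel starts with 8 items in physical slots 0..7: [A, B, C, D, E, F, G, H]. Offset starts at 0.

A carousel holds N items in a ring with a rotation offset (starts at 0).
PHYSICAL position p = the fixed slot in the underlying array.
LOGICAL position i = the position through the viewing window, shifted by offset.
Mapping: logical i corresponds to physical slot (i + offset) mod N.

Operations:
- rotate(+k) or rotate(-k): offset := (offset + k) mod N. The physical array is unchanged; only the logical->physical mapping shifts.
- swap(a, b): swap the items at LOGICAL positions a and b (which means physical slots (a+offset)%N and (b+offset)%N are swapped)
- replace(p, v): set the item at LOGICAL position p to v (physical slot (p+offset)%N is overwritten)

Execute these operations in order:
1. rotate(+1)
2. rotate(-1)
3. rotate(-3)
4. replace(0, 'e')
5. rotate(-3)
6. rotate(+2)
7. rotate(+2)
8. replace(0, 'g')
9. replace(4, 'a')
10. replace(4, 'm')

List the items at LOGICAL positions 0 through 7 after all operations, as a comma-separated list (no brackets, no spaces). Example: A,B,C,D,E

After op 1 (rotate(+1)): offset=1, physical=[A,B,C,D,E,F,G,H], logical=[B,C,D,E,F,G,H,A]
After op 2 (rotate(-1)): offset=0, physical=[A,B,C,D,E,F,G,H], logical=[A,B,C,D,E,F,G,H]
After op 3 (rotate(-3)): offset=5, physical=[A,B,C,D,E,F,G,H], logical=[F,G,H,A,B,C,D,E]
After op 4 (replace(0, 'e')): offset=5, physical=[A,B,C,D,E,e,G,H], logical=[e,G,H,A,B,C,D,E]
After op 5 (rotate(-3)): offset=2, physical=[A,B,C,D,E,e,G,H], logical=[C,D,E,e,G,H,A,B]
After op 6 (rotate(+2)): offset=4, physical=[A,B,C,D,E,e,G,H], logical=[E,e,G,H,A,B,C,D]
After op 7 (rotate(+2)): offset=6, physical=[A,B,C,D,E,e,G,H], logical=[G,H,A,B,C,D,E,e]
After op 8 (replace(0, 'g')): offset=6, physical=[A,B,C,D,E,e,g,H], logical=[g,H,A,B,C,D,E,e]
After op 9 (replace(4, 'a')): offset=6, physical=[A,B,a,D,E,e,g,H], logical=[g,H,A,B,a,D,E,e]
After op 10 (replace(4, 'm')): offset=6, physical=[A,B,m,D,E,e,g,H], logical=[g,H,A,B,m,D,E,e]

Answer: g,H,A,B,m,D,E,e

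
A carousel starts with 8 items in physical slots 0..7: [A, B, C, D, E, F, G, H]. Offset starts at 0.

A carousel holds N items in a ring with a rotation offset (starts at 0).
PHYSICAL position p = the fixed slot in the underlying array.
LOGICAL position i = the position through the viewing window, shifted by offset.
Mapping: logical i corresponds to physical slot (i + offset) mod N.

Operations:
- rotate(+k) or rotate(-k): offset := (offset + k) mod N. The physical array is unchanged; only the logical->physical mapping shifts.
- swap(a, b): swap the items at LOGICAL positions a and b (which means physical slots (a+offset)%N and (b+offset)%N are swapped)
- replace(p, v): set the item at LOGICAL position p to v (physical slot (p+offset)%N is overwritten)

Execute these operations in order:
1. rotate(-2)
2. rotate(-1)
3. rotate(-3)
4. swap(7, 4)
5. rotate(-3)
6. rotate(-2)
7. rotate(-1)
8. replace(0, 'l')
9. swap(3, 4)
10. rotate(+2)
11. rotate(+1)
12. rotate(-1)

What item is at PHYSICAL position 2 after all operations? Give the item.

Answer: C

Derivation:
After op 1 (rotate(-2)): offset=6, physical=[A,B,C,D,E,F,G,H], logical=[G,H,A,B,C,D,E,F]
After op 2 (rotate(-1)): offset=5, physical=[A,B,C,D,E,F,G,H], logical=[F,G,H,A,B,C,D,E]
After op 3 (rotate(-3)): offset=2, physical=[A,B,C,D,E,F,G,H], logical=[C,D,E,F,G,H,A,B]
After op 4 (swap(7, 4)): offset=2, physical=[A,G,C,D,E,F,B,H], logical=[C,D,E,F,B,H,A,G]
After op 5 (rotate(-3)): offset=7, physical=[A,G,C,D,E,F,B,H], logical=[H,A,G,C,D,E,F,B]
After op 6 (rotate(-2)): offset=5, physical=[A,G,C,D,E,F,B,H], logical=[F,B,H,A,G,C,D,E]
After op 7 (rotate(-1)): offset=4, physical=[A,G,C,D,E,F,B,H], logical=[E,F,B,H,A,G,C,D]
After op 8 (replace(0, 'l')): offset=4, physical=[A,G,C,D,l,F,B,H], logical=[l,F,B,H,A,G,C,D]
After op 9 (swap(3, 4)): offset=4, physical=[H,G,C,D,l,F,B,A], logical=[l,F,B,A,H,G,C,D]
After op 10 (rotate(+2)): offset=6, physical=[H,G,C,D,l,F,B,A], logical=[B,A,H,G,C,D,l,F]
After op 11 (rotate(+1)): offset=7, physical=[H,G,C,D,l,F,B,A], logical=[A,H,G,C,D,l,F,B]
After op 12 (rotate(-1)): offset=6, physical=[H,G,C,D,l,F,B,A], logical=[B,A,H,G,C,D,l,F]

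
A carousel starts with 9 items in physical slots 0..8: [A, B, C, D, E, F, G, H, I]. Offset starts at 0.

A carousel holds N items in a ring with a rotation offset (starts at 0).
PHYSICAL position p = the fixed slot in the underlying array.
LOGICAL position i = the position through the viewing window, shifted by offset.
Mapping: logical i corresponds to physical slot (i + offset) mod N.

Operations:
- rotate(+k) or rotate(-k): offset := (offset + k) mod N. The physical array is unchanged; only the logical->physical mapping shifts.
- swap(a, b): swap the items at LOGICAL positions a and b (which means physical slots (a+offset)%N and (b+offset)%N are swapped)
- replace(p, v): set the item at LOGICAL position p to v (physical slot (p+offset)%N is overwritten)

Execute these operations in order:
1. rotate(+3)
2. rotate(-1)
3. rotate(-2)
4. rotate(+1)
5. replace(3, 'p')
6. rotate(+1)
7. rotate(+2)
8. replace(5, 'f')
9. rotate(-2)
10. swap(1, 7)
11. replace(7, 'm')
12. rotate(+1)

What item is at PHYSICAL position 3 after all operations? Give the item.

Answer: f

Derivation:
After op 1 (rotate(+3)): offset=3, physical=[A,B,C,D,E,F,G,H,I], logical=[D,E,F,G,H,I,A,B,C]
After op 2 (rotate(-1)): offset=2, physical=[A,B,C,D,E,F,G,H,I], logical=[C,D,E,F,G,H,I,A,B]
After op 3 (rotate(-2)): offset=0, physical=[A,B,C,D,E,F,G,H,I], logical=[A,B,C,D,E,F,G,H,I]
After op 4 (rotate(+1)): offset=1, physical=[A,B,C,D,E,F,G,H,I], logical=[B,C,D,E,F,G,H,I,A]
After op 5 (replace(3, 'p')): offset=1, physical=[A,B,C,D,p,F,G,H,I], logical=[B,C,D,p,F,G,H,I,A]
After op 6 (rotate(+1)): offset=2, physical=[A,B,C,D,p,F,G,H,I], logical=[C,D,p,F,G,H,I,A,B]
After op 7 (rotate(+2)): offset=4, physical=[A,B,C,D,p,F,G,H,I], logical=[p,F,G,H,I,A,B,C,D]
After op 8 (replace(5, 'f')): offset=4, physical=[f,B,C,D,p,F,G,H,I], logical=[p,F,G,H,I,f,B,C,D]
After op 9 (rotate(-2)): offset=2, physical=[f,B,C,D,p,F,G,H,I], logical=[C,D,p,F,G,H,I,f,B]
After op 10 (swap(1, 7)): offset=2, physical=[D,B,C,f,p,F,G,H,I], logical=[C,f,p,F,G,H,I,D,B]
After op 11 (replace(7, 'm')): offset=2, physical=[m,B,C,f,p,F,G,H,I], logical=[C,f,p,F,G,H,I,m,B]
After op 12 (rotate(+1)): offset=3, physical=[m,B,C,f,p,F,G,H,I], logical=[f,p,F,G,H,I,m,B,C]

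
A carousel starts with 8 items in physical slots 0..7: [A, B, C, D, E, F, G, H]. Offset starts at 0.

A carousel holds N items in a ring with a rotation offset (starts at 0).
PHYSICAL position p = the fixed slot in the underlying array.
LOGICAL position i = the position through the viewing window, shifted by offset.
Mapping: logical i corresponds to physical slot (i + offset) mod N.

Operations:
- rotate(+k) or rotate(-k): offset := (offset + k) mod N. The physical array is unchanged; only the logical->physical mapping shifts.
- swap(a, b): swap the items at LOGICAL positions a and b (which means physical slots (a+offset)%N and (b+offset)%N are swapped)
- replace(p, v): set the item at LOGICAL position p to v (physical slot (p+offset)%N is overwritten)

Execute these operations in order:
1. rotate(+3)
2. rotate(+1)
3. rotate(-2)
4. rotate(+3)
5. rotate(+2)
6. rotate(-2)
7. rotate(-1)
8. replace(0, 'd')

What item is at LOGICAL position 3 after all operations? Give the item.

Answer: H

Derivation:
After op 1 (rotate(+3)): offset=3, physical=[A,B,C,D,E,F,G,H], logical=[D,E,F,G,H,A,B,C]
After op 2 (rotate(+1)): offset=4, physical=[A,B,C,D,E,F,G,H], logical=[E,F,G,H,A,B,C,D]
After op 3 (rotate(-2)): offset=2, physical=[A,B,C,D,E,F,G,H], logical=[C,D,E,F,G,H,A,B]
After op 4 (rotate(+3)): offset=5, physical=[A,B,C,D,E,F,G,H], logical=[F,G,H,A,B,C,D,E]
After op 5 (rotate(+2)): offset=7, physical=[A,B,C,D,E,F,G,H], logical=[H,A,B,C,D,E,F,G]
After op 6 (rotate(-2)): offset=5, physical=[A,B,C,D,E,F,G,H], logical=[F,G,H,A,B,C,D,E]
After op 7 (rotate(-1)): offset=4, physical=[A,B,C,D,E,F,G,H], logical=[E,F,G,H,A,B,C,D]
After op 8 (replace(0, 'd')): offset=4, physical=[A,B,C,D,d,F,G,H], logical=[d,F,G,H,A,B,C,D]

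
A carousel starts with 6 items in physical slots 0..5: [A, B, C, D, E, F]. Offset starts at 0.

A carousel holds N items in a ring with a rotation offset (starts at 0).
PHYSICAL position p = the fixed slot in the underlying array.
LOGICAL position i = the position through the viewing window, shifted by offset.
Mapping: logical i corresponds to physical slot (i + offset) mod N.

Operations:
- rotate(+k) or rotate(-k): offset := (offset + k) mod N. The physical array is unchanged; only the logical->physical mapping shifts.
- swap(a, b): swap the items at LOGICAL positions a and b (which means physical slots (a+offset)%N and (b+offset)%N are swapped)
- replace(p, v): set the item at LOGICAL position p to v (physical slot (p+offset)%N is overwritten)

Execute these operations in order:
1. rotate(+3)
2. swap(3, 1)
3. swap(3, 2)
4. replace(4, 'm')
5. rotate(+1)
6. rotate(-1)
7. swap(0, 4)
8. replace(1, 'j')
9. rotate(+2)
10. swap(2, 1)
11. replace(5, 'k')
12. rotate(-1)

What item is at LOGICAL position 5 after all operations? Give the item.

After op 1 (rotate(+3)): offset=3, physical=[A,B,C,D,E,F], logical=[D,E,F,A,B,C]
After op 2 (swap(3, 1)): offset=3, physical=[E,B,C,D,A,F], logical=[D,A,F,E,B,C]
After op 3 (swap(3, 2)): offset=3, physical=[F,B,C,D,A,E], logical=[D,A,E,F,B,C]
After op 4 (replace(4, 'm')): offset=3, physical=[F,m,C,D,A,E], logical=[D,A,E,F,m,C]
After op 5 (rotate(+1)): offset=4, physical=[F,m,C,D,A,E], logical=[A,E,F,m,C,D]
After op 6 (rotate(-1)): offset=3, physical=[F,m,C,D,A,E], logical=[D,A,E,F,m,C]
After op 7 (swap(0, 4)): offset=3, physical=[F,D,C,m,A,E], logical=[m,A,E,F,D,C]
After op 8 (replace(1, 'j')): offset=3, physical=[F,D,C,m,j,E], logical=[m,j,E,F,D,C]
After op 9 (rotate(+2)): offset=5, physical=[F,D,C,m,j,E], logical=[E,F,D,C,m,j]
After op 10 (swap(2, 1)): offset=5, physical=[D,F,C,m,j,E], logical=[E,D,F,C,m,j]
After op 11 (replace(5, 'k')): offset=5, physical=[D,F,C,m,k,E], logical=[E,D,F,C,m,k]
After op 12 (rotate(-1)): offset=4, physical=[D,F,C,m,k,E], logical=[k,E,D,F,C,m]

Answer: m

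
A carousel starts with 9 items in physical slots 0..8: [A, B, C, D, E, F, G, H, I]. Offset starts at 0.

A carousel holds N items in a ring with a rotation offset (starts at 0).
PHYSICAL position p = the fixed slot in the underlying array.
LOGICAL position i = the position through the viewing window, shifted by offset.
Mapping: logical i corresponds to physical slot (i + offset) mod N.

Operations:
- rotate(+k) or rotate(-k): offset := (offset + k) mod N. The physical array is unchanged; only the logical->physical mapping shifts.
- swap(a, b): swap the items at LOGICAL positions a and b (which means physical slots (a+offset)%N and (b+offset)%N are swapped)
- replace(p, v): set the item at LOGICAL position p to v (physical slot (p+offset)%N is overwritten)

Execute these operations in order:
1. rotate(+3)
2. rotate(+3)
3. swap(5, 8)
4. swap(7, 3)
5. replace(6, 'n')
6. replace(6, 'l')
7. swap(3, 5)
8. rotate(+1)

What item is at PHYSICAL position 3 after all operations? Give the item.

Answer: l

Derivation:
After op 1 (rotate(+3)): offset=3, physical=[A,B,C,D,E,F,G,H,I], logical=[D,E,F,G,H,I,A,B,C]
After op 2 (rotate(+3)): offset=6, physical=[A,B,C,D,E,F,G,H,I], logical=[G,H,I,A,B,C,D,E,F]
After op 3 (swap(5, 8)): offset=6, physical=[A,B,F,D,E,C,G,H,I], logical=[G,H,I,A,B,F,D,E,C]
After op 4 (swap(7, 3)): offset=6, physical=[E,B,F,D,A,C,G,H,I], logical=[G,H,I,E,B,F,D,A,C]
After op 5 (replace(6, 'n')): offset=6, physical=[E,B,F,n,A,C,G,H,I], logical=[G,H,I,E,B,F,n,A,C]
After op 6 (replace(6, 'l')): offset=6, physical=[E,B,F,l,A,C,G,H,I], logical=[G,H,I,E,B,F,l,A,C]
After op 7 (swap(3, 5)): offset=6, physical=[F,B,E,l,A,C,G,H,I], logical=[G,H,I,F,B,E,l,A,C]
After op 8 (rotate(+1)): offset=7, physical=[F,B,E,l,A,C,G,H,I], logical=[H,I,F,B,E,l,A,C,G]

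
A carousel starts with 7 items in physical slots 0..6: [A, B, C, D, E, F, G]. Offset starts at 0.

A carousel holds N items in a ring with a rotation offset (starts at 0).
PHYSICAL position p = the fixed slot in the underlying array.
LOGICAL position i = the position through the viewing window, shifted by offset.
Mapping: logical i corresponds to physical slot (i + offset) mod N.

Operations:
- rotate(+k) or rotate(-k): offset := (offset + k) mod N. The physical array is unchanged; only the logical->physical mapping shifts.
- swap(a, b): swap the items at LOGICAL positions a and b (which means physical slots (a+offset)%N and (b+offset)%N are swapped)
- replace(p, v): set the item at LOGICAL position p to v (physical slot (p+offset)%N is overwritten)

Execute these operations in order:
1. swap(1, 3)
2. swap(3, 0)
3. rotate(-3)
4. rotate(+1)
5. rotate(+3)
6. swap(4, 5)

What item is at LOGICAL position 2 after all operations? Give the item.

After op 1 (swap(1, 3)): offset=0, physical=[A,D,C,B,E,F,G], logical=[A,D,C,B,E,F,G]
After op 2 (swap(3, 0)): offset=0, physical=[B,D,C,A,E,F,G], logical=[B,D,C,A,E,F,G]
After op 3 (rotate(-3)): offset=4, physical=[B,D,C,A,E,F,G], logical=[E,F,G,B,D,C,A]
After op 4 (rotate(+1)): offset=5, physical=[B,D,C,A,E,F,G], logical=[F,G,B,D,C,A,E]
After op 5 (rotate(+3)): offset=1, physical=[B,D,C,A,E,F,G], logical=[D,C,A,E,F,G,B]
After op 6 (swap(4, 5)): offset=1, physical=[B,D,C,A,E,G,F], logical=[D,C,A,E,G,F,B]

Answer: A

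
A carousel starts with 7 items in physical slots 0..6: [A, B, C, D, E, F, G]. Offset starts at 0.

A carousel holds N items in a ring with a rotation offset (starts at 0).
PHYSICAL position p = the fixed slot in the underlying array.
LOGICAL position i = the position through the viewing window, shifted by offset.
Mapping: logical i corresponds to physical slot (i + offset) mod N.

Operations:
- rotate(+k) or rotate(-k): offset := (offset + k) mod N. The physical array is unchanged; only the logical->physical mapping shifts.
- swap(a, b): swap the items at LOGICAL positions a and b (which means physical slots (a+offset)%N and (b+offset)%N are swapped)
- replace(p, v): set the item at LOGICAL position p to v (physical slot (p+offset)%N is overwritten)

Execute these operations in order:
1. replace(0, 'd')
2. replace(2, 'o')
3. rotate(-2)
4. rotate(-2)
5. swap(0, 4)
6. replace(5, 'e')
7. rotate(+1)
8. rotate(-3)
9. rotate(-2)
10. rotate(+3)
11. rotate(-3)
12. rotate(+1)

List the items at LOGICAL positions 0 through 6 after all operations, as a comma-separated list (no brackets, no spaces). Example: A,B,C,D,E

Answer: D,e,o,d,E,F,G

Derivation:
After op 1 (replace(0, 'd')): offset=0, physical=[d,B,C,D,E,F,G], logical=[d,B,C,D,E,F,G]
After op 2 (replace(2, 'o')): offset=0, physical=[d,B,o,D,E,F,G], logical=[d,B,o,D,E,F,G]
After op 3 (rotate(-2)): offset=5, physical=[d,B,o,D,E,F,G], logical=[F,G,d,B,o,D,E]
After op 4 (rotate(-2)): offset=3, physical=[d,B,o,D,E,F,G], logical=[D,E,F,G,d,B,o]
After op 5 (swap(0, 4)): offset=3, physical=[D,B,o,d,E,F,G], logical=[d,E,F,G,D,B,o]
After op 6 (replace(5, 'e')): offset=3, physical=[D,e,o,d,E,F,G], logical=[d,E,F,G,D,e,o]
After op 7 (rotate(+1)): offset=4, physical=[D,e,o,d,E,F,G], logical=[E,F,G,D,e,o,d]
After op 8 (rotate(-3)): offset=1, physical=[D,e,o,d,E,F,G], logical=[e,o,d,E,F,G,D]
After op 9 (rotate(-2)): offset=6, physical=[D,e,o,d,E,F,G], logical=[G,D,e,o,d,E,F]
After op 10 (rotate(+3)): offset=2, physical=[D,e,o,d,E,F,G], logical=[o,d,E,F,G,D,e]
After op 11 (rotate(-3)): offset=6, physical=[D,e,o,d,E,F,G], logical=[G,D,e,o,d,E,F]
After op 12 (rotate(+1)): offset=0, physical=[D,e,o,d,E,F,G], logical=[D,e,o,d,E,F,G]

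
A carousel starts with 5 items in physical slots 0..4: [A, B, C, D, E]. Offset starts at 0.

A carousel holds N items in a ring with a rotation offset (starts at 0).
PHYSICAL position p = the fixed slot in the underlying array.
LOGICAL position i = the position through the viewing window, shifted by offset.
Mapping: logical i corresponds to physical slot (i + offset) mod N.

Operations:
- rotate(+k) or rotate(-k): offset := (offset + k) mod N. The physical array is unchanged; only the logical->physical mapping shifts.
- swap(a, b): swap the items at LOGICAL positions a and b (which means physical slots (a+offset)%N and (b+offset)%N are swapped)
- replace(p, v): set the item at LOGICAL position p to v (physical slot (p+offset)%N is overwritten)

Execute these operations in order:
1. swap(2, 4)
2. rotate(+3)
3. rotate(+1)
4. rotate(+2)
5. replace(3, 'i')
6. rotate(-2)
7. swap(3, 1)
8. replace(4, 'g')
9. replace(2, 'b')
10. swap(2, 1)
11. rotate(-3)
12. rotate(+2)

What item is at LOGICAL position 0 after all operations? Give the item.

After op 1 (swap(2, 4)): offset=0, physical=[A,B,E,D,C], logical=[A,B,E,D,C]
After op 2 (rotate(+3)): offset=3, physical=[A,B,E,D,C], logical=[D,C,A,B,E]
After op 3 (rotate(+1)): offset=4, physical=[A,B,E,D,C], logical=[C,A,B,E,D]
After op 4 (rotate(+2)): offset=1, physical=[A,B,E,D,C], logical=[B,E,D,C,A]
After op 5 (replace(3, 'i')): offset=1, physical=[A,B,E,D,i], logical=[B,E,D,i,A]
After op 6 (rotate(-2)): offset=4, physical=[A,B,E,D,i], logical=[i,A,B,E,D]
After op 7 (swap(3, 1)): offset=4, physical=[E,B,A,D,i], logical=[i,E,B,A,D]
After op 8 (replace(4, 'g')): offset=4, physical=[E,B,A,g,i], logical=[i,E,B,A,g]
After op 9 (replace(2, 'b')): offset=4, physical=[E,b,A,g,i], logical=[i,E,b,A,g]
After op 10 (swap(2, 1)): offset=4, physical=[b,E,A,g,i], logical=[i,b,E,A,g]
After op 11 (rotate(-3)): offset=1, physical=[b,E,A,g,i], logical=[E,A,g,i,b]
After op 12 (rotate(+2)): offset=3, physical=[b,E,A,g,i], logical=[g,i,b,E,A]

Answer: g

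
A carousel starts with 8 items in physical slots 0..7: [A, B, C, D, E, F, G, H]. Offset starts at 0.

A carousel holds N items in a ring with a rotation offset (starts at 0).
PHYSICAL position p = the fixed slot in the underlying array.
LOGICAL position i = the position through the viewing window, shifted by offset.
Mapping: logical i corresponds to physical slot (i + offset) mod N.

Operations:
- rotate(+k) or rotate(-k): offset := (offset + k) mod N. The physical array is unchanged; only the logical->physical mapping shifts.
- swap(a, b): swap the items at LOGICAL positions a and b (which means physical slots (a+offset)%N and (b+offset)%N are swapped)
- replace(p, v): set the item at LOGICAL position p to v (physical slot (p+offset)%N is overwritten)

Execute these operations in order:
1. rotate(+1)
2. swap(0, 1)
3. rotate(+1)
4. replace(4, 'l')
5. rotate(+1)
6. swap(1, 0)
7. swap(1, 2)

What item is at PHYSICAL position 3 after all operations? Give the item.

After op 1 (rotate(+1)): offset=1, physical=[A,B,C,D,E,F,G,H], logical=[B,C,D,E,F,G,H,A]
After op 2 (swap(0, 1)): offset=1, physical=[A,C,B,D,E,F,G,H], logical=[C,B,D,E,F,G,H,A]
After op 3 (rotate(+1)): offset=2, physical=[A,C,B,D,E,F,G,H], logical=[B,D,E,F,G,H,A,C]
After op 4 (replace(4, 'l')): offset=2, physical=[A,C,B,D,E,F,l,H], logical=[B,D,E,F,l,H,A,C]
After op 5 (rotate(+1)): offset=3, physical=[A,C,B,D,E,F,l,H], logical=[D,E,F,l,H,A,C,B]
After op 6 (swap(1, 0)): offset=3, physical=[A,C,B,E,D,F,l,H], logical=[E,D,F,l,H,A,C,B]
After op 7 (swap(1, 2)): offset=3, physical=[A,C,B,E,F,D,l,H], logical=[E,F,D,l,H,A,C,B]

Answer: E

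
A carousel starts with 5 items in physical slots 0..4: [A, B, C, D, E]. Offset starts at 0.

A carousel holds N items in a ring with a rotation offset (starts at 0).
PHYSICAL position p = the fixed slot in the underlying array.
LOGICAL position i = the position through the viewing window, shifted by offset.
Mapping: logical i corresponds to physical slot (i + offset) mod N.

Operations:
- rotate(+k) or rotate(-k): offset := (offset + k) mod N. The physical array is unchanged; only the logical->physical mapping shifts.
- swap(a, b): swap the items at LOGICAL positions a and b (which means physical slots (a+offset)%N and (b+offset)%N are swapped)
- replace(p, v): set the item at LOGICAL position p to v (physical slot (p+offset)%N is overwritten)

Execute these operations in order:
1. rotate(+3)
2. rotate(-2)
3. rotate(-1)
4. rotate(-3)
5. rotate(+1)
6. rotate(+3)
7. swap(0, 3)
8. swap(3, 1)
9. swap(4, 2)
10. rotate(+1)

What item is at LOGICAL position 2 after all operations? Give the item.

After op 1 (rotate(+3)): offset=3, physical=[A,B,C,D,E], logical=[D,E,A,B,C]
After op 2 (rotate(-2)): offset=1, physical=[A,B,C,D,E], logical=[B,C,D,E,A]
After op 3 (rotate(-1)): offset=0, physical=[A,B,C,D,E], logical=[A,B,C,D,E]
After op 4 (rotate(-3)): offset=2, physical=[A,B,C,D,E], logical=[C,D,E,A,B]
After op 5 (rotate(+1)): offset=3, physical=[A,B,C,D,E], logical=[D,E,A,B,C]
After op 6 (rotate(+3)): offset=1, physical=[A,B,C,D,E], logical=[B,C,D,E,A]
After op 7 (swap(0, 3)): offset=1, physical=[A,E,C,D,B], logical=[E,C,D,B,A]
After op 8 (swap(3, 1)): offset=1, physical=[A,E,B,D,C], logical=[E,B,D,C,A]
After op 9 (swap(4, 2)): offset=1, physical=[D,E,B,A,C], logical=[E,B,A,C,D]
After op 10 (rotate(+1)): offset=2, physical=[D,E,B,A,C], logical=[B,A,C,D,E]

Answer: C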